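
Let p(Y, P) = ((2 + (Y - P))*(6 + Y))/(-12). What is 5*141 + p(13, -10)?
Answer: 7985/12 ≈ 665.42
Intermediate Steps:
p(Y, P) = -(6 + Y)*(2 + Y - P)/12 (p(Y, P) = ((2 + Y - P)*(6 + Y))*(-1/12) = ((6 + Y)*(2 + Y - P))*(-1/12) = -(6 + Y)*(2 + Y - P)/12)
5*141 + p(13, -10) = 5*141 + (-1 + (½)*(-10) - ⅔*13 - 1/12*13² + (1/12)*(-10)*13) = 705 + (-1 - 5 - 26/3 - 1/12*169 - 65/6) = 705 + (-1 - 5 - 26/3 - 169/12 - 65/6) = 705 - 475/12 = 7985/12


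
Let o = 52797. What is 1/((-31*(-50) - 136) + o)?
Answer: 1/54211 ≈ 1.8446e-5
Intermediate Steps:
1/((-31*(-50) - 136) + o) = 1/((-31*(-50) - 136) + 52797) = 1/((1550 - 136) + 52797) = 1/(1414 + 52797) = 1/54211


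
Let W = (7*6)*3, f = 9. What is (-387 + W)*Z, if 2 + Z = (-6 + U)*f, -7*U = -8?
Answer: 83520/7 ≈ 11931.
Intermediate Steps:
U = 8/7 (U = -⅐*(-8) = 8/7 ≈ 1.1429)
W = 126 (W = 42*3 = 126)
Z = -320/7 (Z = -2 + (-6 + 8/7)*9 = -2 - 34/7*9 = -2 - 306/7 = -320/7 ≈ -45.714)
(-387 + W)*Z = (-387 + 126)*(-320/7) = -261*(-320/7) = 83520/7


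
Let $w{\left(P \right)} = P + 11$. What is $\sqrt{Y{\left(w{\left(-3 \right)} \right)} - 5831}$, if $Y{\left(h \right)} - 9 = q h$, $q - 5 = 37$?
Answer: $i \sqrt{5486} \approx 74.068 i$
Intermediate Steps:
$q = 42$ ($q = 5 + 37 = 42$)
$w{\left(P \right)} = 11 + P$
$Y{\left(h \right)} = 9 + 42 h$
$\sqrt{Y{\left(w{\left(-3 \right)} \right)} - 5831} = \sqrt{\left(9 + 42 \left(11 - 3\right)\right) - 5831} = \sqrt{\left(9 + 42 \cdot 8\right) - 5831} = \sqrt{\left(9 + 336\right) - 5831} = \sqrt{345 - 5831} = \sqrt{-5486} = i \sqrt{5486}$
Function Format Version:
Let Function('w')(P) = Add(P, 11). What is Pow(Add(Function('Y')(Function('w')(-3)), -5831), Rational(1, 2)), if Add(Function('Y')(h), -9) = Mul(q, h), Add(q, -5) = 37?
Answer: Mul(I, Pow(5486, Rational(1, 2))) ≈ Mul(74.068, I)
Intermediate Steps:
q = 42 (q = Add(5, 37) = 42)
Function('w')(P) = Add(11, P)
Function('Y')(h) = Add(9, Mul(42, h))
Pow(Add(Function('Y')(Function('w')(-3)), -5831), Rational(1, 2)) = Pow(Add(Add(9, Mul(42, Add(11, -3))), -5831), Rational(1, 2)) = Pow(Add(Add(9, Mul(42, 8)), -5831), Rational(1, 2)) = Pow(Add(Add(9, 336), -5831), Rational(1, 2)) = Pow(Add(345, -5831), Rational(1, 2)) = Pow(-5486, Rational(1, 2)) = Mul(I, Pow(5486, Rational(1, 2)))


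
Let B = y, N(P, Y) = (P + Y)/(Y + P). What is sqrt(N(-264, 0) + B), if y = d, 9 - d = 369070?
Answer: 2*I*sqrt(92265) ≈ 607.5*I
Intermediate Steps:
d = -369061 (d = 9 - 1*369070 = 9 - 369070 = -369061)
N(P, Y) = 1 (N(P, Y) = (P + Y)/(P + Y) = 1)
y = -369061
B = -369061
sqrt(N(-264, 0) + B) = sqrt(1 - 369061) = sqrt(-369060) = 2*I*sqrt(92265)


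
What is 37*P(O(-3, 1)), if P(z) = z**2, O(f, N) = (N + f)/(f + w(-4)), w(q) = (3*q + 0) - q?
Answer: 148/121 ≈ 1.2231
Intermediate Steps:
w(q) = 2*q (w(q) = 3*q - q = 2*q)
O(f, N) = (N + f)/(-8 + f) (O(f, N) = (N + f)/(f + 2*(-4)) = (N + f)/(f - 8) = (N + f)/(-8 + f))
37*P(O(-3, 1)) = 37*((1 - 3)/(-8 - 3))**2 = 37*(-2/(-11))**2 = 37*(-1/11*(-2))**2 = 37*(2/11)**2 = 37*(4/121) = 148/121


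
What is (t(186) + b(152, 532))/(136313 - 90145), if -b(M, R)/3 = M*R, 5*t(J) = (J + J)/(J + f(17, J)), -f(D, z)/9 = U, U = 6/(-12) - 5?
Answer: -23804309/4530235 ≈ -5.2545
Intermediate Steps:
U = -11/2 (U = 6*(-1/12) - 5 = -½ - 5 = -11/2 ≈ -5.5000)
f(D, z) = 99/2 (f(D, z) = -9*(-11/2) = 99/2)
t(J) = 2*J/(5*(99/2 + J)) (t(J) = ((J + J)/(J + 99/2))/5 = ((2*J)/(99/2 + J))/5 = (2*J/(99/2 + J))/5 = 2*J/(5*(99/2 + J)))
b(M, R) = -3*M*R
(t(186) + b(152, 532))/(136313 - 90145) = ((⅘)*186/(99 + 2*186) - 3*152*532)/(136313 - 90145) = ((⅘)*186/(99 + 372) - 242592)/46168 = ((⅘)*186/471 - 242592)*(1/46168) = ((⅘)*186*(1/471) - 242592)*(1/46168) = (248/785 - 242592)*(1/46168) = -190434472/785*1/46168 = -23804309/4530235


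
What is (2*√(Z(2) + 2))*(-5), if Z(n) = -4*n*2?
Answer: -10*I*√14 ≈ -37.417*I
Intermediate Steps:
Z(n) = -8*n
(2*√(Z(2) + 2))*(-5) = (2*√(-8*2 + 2))*(-5) = (2*√(-16 + 2))*(-5) = (2*√(-14))*(-5) = (2*(I*√14))*(-5) = (2*I*√14)*(-5) = -10*I*√14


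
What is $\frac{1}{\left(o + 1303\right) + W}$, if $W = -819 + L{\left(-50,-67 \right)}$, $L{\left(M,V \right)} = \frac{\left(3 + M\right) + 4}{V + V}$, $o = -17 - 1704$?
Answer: $- \frac{134}{165715} \approx -0.00080862$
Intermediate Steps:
$o = -1721$
$L{\left(M,V \right)} = \frac{7 + M}{2 V}$
$W = - \frac{109703}{134}$ ($W = -819 + \frac{7 - 50}{2 \left(-67\right)} = -819 + \frac{1}{2} \left(- \frac{1}{67}\right) \left(-43\right) = -819 + \frac{43}{134} = - \frac{109703}{134} \approx -818.68$)
$\frac{1}{\left(o + 1303\right) + W} = \frac{1}{\left(-1721 + 1303\right) - \frac{109703}{134}} = \frac{1}{-418 - \frac{109703}{134}} = \frac{1}{- \frac{165715}{134}} = - \frac{134}{165715}$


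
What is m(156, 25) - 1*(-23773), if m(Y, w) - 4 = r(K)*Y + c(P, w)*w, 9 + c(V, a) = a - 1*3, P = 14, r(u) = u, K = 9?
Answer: 25506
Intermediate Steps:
c(V, a) = -12 + a (c(V, a) = -9 + (a - 1*3) = -9 + (a - 3) = -9 + (-3 + a) = -12 + a)
m(Y, w) = 4 + 9*Y + w*(-12 + w) (m(Y, w) = 4 + (9*Y + (-12 + w)*w) = 4 + (9*Y + w*(-12 + w)) = 4 + 9*Y + w*(-12 + w))
m(156, 25) - 1*(-23773) = (4 + 9*156 + 25*(-12 + 25)) - 1*(-23773) = (4 + 1404 + 25*13) + 23773 = (4 + 1404 + 325) + 23773 = 1733 + 23773 = 25506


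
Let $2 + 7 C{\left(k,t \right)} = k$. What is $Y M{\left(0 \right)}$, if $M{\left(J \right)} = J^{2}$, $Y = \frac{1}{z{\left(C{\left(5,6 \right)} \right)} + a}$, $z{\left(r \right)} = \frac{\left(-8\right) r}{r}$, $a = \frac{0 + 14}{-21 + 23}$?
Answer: $0$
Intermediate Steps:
$C{\left(k,t \right)} = - \frac{2}{7} + \frac{k}{7}$
$a = 7$ ($a = \frac{14}{2} = 14 \cdot \frac{1}{2} = 7$)
$z{\left(r \right)} = -8$
$Y = -1$ ($Y = \frac{1}{-8 + 7} = \frac{1}{-1} = -1$)
$Y M{\left(0 \right)} = - 0^{2} = \left(-1\right) 0 = 0$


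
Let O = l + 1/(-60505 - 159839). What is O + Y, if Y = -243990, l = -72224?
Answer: -69675857617/220344 ≈ -3.1621e+5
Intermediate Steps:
O = -15914125057/220344 (O = -72224 + 1/(-60505 - 159839) = -72224 + 1/(-220344) = -72224 - 1/220344 = -15914125057/220344 ≈ -72224.)
O + Y = -15914125057/220344 - 243990 = -69675857617/220344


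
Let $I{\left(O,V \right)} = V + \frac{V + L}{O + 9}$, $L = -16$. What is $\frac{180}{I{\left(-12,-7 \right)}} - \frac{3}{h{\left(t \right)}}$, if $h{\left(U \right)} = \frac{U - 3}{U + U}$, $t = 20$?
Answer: $\frac{4470}{17} \approx 262.94$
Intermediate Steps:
$h{\left(U \right)} = \frac{-3 + U}{2 U}$
$I{\left(O,V \right)} = V + \frac{-16 + V}{9 + O}$ ($I{\left(O,V \right)} = V + \frac{V - 16}{O + 9} = V + \frac{-16 + V}{9 + O}$)
$\frac{180}{I{\left(-12,-7 \right)}} - \frac{3}{h{\left(t \right)}} = \frac{180}{\frac{1}{9 - 12} \left(-16 + 10 \left(-7\right) - -84\right)} - \frac{3}{\frac{1}{2} \cdot \frac{1}{20} \left(-3 + 20\right)} = \frac{180}{\frac{1}{-3} \left(-16 - 70 + 84\right)} - \frac{3}{\frac{1}{2} \cdot \frac{1}{20} \cdot 17} = \frac{180}{\left(- \frac{1}{3}\right) \left(-2\right)} - \frac{3}{\frac{17}{40}} = \frac{180}{\frac{2}{3}} - \frac{120}{17} = 180 \cdot \frac{3}{2} - \frac{120}{17} = 270 - \frac{120}{17} = \frac{4470}{17}$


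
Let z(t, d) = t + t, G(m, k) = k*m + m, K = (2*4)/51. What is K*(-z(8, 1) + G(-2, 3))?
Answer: -64/17 ≈ -3.7647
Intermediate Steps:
K = 8/51 (K = 8*(1/51) = 8/51 ≈ 0.15686)
G(m, k) = m + k*m
z(t, d) = 2*t
K*(-z(8, 1) + G(-2, 3)) = 8*(-2*8 - 2*(1 + 3))/51 = 8*(-1*16 - 2*4)/51 = 8*(-16 - 8)/51 = (8/51)*(-24) = -64/17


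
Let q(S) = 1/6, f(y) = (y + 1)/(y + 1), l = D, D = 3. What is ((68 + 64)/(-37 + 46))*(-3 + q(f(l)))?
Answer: -374/9 ≈ -41.556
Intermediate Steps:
l = 3
f(y) = 1 (f(y) = (1 + y)/(1 + y) = 1)
q(S) = 1/6
((68 + 64)/(-37 + 46))*(-3 + q(f(l))) = ((68 + 64)/(-37 + 46))*(-3 + 1/6) = (132/9)*(-17/6) = (132*(1/9))*(-17/6) = (44/3)*(-17/6) = -374/9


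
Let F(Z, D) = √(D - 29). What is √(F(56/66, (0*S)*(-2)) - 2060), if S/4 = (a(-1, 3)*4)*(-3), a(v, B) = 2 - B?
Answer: √(-2060 + I*√29) ≈ 0.0593 + 45.387*I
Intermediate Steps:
S = 48 (S = 4*(((2 - 1*3)*4)*(-3)) = 4*(((2 - 3)*4)*(-3)) = 4*(-1*4*(-3)) = 4*(-4*(-3)) = 4*12 = 48)
F(Z, D) = √(-29 + D)
√(F(56/66, (0*S)*(-2)) - 2060) = √(√(-29 + (0*48)*(-2)) - 2060) = √(√(-29 + 0*(-2)) - 2060) = √(√(-29 + 0) - 2060) = √(√(-29) - 2060) = √(I*√29 - 2060) = √(-2060 + I*√29)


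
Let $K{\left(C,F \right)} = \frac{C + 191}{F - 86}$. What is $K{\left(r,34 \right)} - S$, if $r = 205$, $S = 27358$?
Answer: $- \frac{355753}{13} \approx -27366.0$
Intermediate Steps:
$K{\left(C,F \right)} = \frac{191 + C}{-86 + F}$
$K{\left(r,34 \right)} - S = \frac{191 + 205}{-86 + 34} - 27358 = \frac{1}{-52} \cdot 396 - 27358 = \left(- \frac{1}{52}\right) 396 - 27358 = - \frac{99}{13} - 27358 = - \frac{355753}{13}$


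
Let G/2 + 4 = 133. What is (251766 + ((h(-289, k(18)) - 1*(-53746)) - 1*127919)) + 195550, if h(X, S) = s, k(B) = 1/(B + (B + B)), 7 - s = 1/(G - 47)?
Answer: 78734649/211 ≈ 3.7315e+5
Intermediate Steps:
G = 258 (G = -8 + 2*133 = -8 + 266 = 258)
s = 1476/211 (s = 7 - 1/(258 - 47) = 7 - 1/211 = 1476/211 ≈ 6.9953)
k(B) = 1/(3*B) (k(B) = 1/(B + 2*B) = 1/(3*B))
h(X, S) = 1476/211
(251766 + ((h(-289, k(18)) - 1*(-53746)) - 1*127919)) + 195550 = (251766 + ((1476/211 - 1*(-53746)) - 1*127919)) + 195550 = (251766 + ((1476/211 + 53746) - 127919)) + 195550 = (251766 + (11341882/211 - 127919)) + 195550 = (251766 - 15649027/211) + 195550 = 37473599/211 + 195550 = 78734649/211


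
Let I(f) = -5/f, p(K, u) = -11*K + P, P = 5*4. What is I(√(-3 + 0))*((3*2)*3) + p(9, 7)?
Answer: -79 + 30*I*√3 ≈ -79.0 + 51.962*I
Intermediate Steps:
P = 20
p(K, u) = 20 - 11*K (p(K, u) = -11*K + 20 = 20 - 11*K)
I(√(-3 + 0))*((3*2)*3) + p(9, 7) = (-5/√(-3 + 0))*((3*2)*3) + (20 - 11*9) = (-5*(-I*√3/3))*(6*3) + (20 - 99) = -5*(-I*√3/3)*18 - 79 = -(-5)*I*√3/3*18 - 79 = (5*I*√3/3)*18 - 79 = 30*I*√3 - 79 = -79 + 30*I*√3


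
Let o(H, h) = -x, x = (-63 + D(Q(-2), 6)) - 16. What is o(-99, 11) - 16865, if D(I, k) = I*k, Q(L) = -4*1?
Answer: -16762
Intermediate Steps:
Q(L) = -4
x = -103 (x = (-63 - 4*6) - 16 = (-63 - 24) - 16 = -87 - 16 = -103)
o(H, h) = 103 (o(H, h) = -1*(-103) = 103)
o(-99, 11) - 16865 = 103 - 16865 = -16762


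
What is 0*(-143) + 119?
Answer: 119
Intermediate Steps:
0*(-143) + 119 = 0 + 119 = 119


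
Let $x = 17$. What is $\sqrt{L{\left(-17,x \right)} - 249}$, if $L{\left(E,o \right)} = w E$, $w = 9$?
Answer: $i \sqrt{402} \approx 20.05 i$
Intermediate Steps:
$L{\left(E,o \right)} = 9 E$
$\sqrt{L{\left(-17,x \right)} - 249} = \sqrt{9 \left(-17\right) - 249} = \sqrt{-153 - 249} = \sqrt{-402} = i \sqrt{402}$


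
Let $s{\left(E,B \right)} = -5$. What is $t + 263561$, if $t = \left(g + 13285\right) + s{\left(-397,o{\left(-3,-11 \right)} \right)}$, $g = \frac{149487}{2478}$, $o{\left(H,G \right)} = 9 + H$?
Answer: $\frac{228720495}{826} \approx 2.769 \cdot 10^{5}$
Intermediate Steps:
$g = \frac{49829}{826}$ ($g = 149487 \cdot \frac{1}{2478} = \frac{49829}{826} \approx 60.326$)
$t = \frac{11019109}{826}$ ($t = \left(\frac{49829}{826} + 13285\right) - 5 = \frac{11023239}{826} - 5 = \frac{11019109}{826} \approx 13340.0$)
$t + 263561 = \frac{11019109}{826} + 263561 = \frac{228720495}{826}$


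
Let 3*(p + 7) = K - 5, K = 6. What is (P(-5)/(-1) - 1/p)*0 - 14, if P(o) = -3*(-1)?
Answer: -14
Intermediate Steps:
P(o) = 3
p = -20/3 (p = -7 + (6 - 5)/3 = -7 + (1/3)*1 = -7 + 1/3 = -20/3 ≈ -6.6667)
(P(-5)/(-1) - 1/p)*0 - 14 = (3/(-1) - 1/(-20/3))*0 - 14 = (3*(-1) - 1*(-3/20))*0 - 14 = (-3 + 3/20)*0 - 14 = -57/20*0 - 14 = 0 - 14 = -14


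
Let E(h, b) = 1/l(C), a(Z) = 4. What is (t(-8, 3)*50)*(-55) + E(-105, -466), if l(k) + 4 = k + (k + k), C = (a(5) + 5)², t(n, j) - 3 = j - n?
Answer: -9201499/239 ≈ -38500.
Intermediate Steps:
t(n, j) = 3 + j - n (t(n, j) = 3 + (j - n) = 3 + j - n)
C = 81 (C = (4 + 5)² = 9² = 81)
l(k) = -4 + 3*k (l(k) = -4 + (k + (k + k)) = -4 + (k + 2*k) = -4 + 3*k)
E(h, b) = 1/239 (E(h, b) = 1/(-4 + 3*81) = 1/(-4 + 243) = 1/239)
(t(-8, 3)*50)*(-55) + E(-105, -466) = ((3 + 3 - 1*(-8))*50)*(-55) + 1/239 = ((3 + 3 + 8)*50)*(-55) + 1/239 = (14*50)*(-55) + 1/239 = 700*(-55) + 1/239 = -38500 + 1/239 = -9201499/239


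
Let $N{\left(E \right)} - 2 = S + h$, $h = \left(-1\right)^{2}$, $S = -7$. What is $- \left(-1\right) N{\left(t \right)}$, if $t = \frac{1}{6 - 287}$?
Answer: $-4$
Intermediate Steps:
$h = 1$
$t = - \frac{1}{281}$ ($t = \frac{1}{-281} = - \frac{1}{281} \approx -0.0035587$)
$N{\left(E \right)} = -4$ ($N{\left(E \right)} = 2 + \left(-7 + 1\right) = 2 - 6 = -4$)
$- \left(-1\right) N{\left(t \right)} = - \left(-1\right) \left(-4\right) = \left(-1\right) 4 = -4$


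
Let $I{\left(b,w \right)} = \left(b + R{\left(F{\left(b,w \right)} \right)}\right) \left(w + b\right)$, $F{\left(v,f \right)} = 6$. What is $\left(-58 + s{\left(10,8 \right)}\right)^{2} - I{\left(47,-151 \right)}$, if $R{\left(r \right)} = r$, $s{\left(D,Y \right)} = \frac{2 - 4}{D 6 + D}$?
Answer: $\frac{10877161}{1225} \approx 8879.3$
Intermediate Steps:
$s{\left(D,Y \right)} = - \frac{2}{7 D}$ ($s{\left(D,Y \right)} = - \frac{2}{6 D + D} = - \frac{2}{7 D}$)
$I{\left(b,w \right)} = \left(6 + b\right) \left(b + w\right)$ ($I{\left(b,w \right)} = \left(b + 6\right) \left(w + b\right) = \left(6 + b\right) \left(b + w\right)$)
$\left(-58 + s{\left(10,8 \right)}\right)^{2} - I{\left(47,-151 \right)} = \left(-58 - \frac{2}{7 \cdot 10}\right)^{2} - \left(47^{2} + 6 \cdot 47 + 6 \left(-151\right) + 47 \left(-151\right)\right) = \left(-58 - \frac{1}{35}\right)^{2} - \left(2209 + 282 - 906 - 7097\right) = \left(-58 - \frac{1}{35}\right)^{2} - -5512 = \left(- \frac{2031}{35}\right)^{2} + 5512 = \frac{4124961}{1225} + 5512 = \frac{10877161}{1225}$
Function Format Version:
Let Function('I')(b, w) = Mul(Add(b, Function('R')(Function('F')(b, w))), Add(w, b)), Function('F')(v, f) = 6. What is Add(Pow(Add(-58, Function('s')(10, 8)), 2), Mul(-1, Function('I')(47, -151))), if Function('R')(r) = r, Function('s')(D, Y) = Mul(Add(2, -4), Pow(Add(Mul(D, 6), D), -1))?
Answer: Rational(10877161, 1225) ≈ 8879.3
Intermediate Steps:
Function('s')(D, Y) = Mul(Rational(-2, 7), Pow(D, -1)) (Function('s')(D, Y) = Mul(-2, Pow(Add(Mul(6, D), D), -1)) = Mul(-2, Pow(Mul(7, D), -1)) = Mul(-2, Mul(Rational(1, 7), Pow(D, -1))) = Mul(Rational(-2, 7), Pow(D, -1)))
Function('I')(b, w) = Mul(Add(6, b), Add(b, w)) (Function('I')(b, w) = Mul(Add(b, 6), Add(w, b)) = Mul(Add(6, b), Add(b, w)))
Add(Pow(Add(-58, Function('s')(10, 8)), 2), Mul(-1, Function('I')(47, -151))) = Add(Pow(Add(-58, Mul(Rational(-2, 7), Pow(10, -1))), 2), Mul(-1, Add(Pow(47, 2), Mul(6, 47), Mul(6, -151), Mul(47, -151)))) = Add(Pow(Add(-58, Mul(Rational(-2, 7), Rational(1, 10))), 2), Mul(-1, Add(2209, 282, -906, -7097))) = Add(Pow(Add(-58, Rational(-1, 35)), 2), Mul(-1, -5512)) = Add(Pow(Rational(-2031, 35), 2), 5512) = Add(Rational(4124961, 1225), 5512) = Rational(10877161, 1225)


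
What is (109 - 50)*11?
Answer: 649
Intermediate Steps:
(109 - 50)*11 = 59*11 = 649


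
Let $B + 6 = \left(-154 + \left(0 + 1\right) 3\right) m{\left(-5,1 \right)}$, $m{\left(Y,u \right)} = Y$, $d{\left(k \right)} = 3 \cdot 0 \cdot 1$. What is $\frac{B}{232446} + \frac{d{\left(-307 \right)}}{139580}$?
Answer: $\frac{749}{232446} \approx 0.0032223$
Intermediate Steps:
$d{\left(k \right)} = 0$ ($d{\left(k \right)} = 0 \cdot 1 = 0$)
$B = 749$ ($B = -6 + \left(-154 + \left(0 + 1\right) 3\right) \left(-5\right) = -6 + \left(-154 + 1 \cdot 3\right) \left(-5\right) = -6 + \left(-154 + 3\right) \left(-5\right) = -6 - -755 = -6 + 755 = 749$)
$\frac{B}{232446} + \frac{d{\left(-307 \right)}}{139580} = \frac{749}{232446} + \frac{0}{139580} = 749 \cdot \frac{1}{232446} + 0 \cdot \frac{1}{139580} = \frac{749}{232446} + 0 = \frac{749}{232446}$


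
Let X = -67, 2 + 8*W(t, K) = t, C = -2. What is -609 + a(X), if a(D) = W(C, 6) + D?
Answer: -1353/2 ≈ -676.50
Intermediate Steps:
W(t, K) = -1/4 + t/8
a(D) = -1/2 + D (a(D) = (-1/4 + (1/8)*(-2)) + D = (-1/4 - 1/4) + D = -1/2 + D)
-609 + a(X) = -609 + (-1/2 - 67) = -609 - 135/2 = -1353/2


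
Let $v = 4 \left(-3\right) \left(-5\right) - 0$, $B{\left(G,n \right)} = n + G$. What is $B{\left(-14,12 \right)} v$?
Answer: $-120$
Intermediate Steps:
$B{\left(G,n \right)} = G + n$
$v = 60$ ($v = \left(-12\right) \left(-5\right) + 0 = 60 + 0 = 60$)
$B{\left(-14,12 \right)} v = \left(-14 + 12\right) 60 = \left(-2\right) 60 = -120$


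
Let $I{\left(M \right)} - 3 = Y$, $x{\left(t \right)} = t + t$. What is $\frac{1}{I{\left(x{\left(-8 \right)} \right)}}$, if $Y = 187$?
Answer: $\frac{1}{190} \approx 0.0052632$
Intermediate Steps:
$x{\left(t \right)} = 2 t$
$I{\left(M \right)} = 190$ ($I{\left(M \right)} = 3 + 187 = 190$)
$\frac{1}{I{\left(x{\left(-8 \right)} \right)}} = \frac{1}{190}$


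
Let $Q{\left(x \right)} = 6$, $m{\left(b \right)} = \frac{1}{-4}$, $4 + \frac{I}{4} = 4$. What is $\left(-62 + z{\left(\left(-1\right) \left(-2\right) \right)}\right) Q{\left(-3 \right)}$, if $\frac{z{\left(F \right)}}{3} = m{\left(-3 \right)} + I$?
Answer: $- \frac{753}{2} \approx -376.5$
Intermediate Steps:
$I = 0$ ($I = -16 + 4 \cdot 4 = -16 + 16 = 0$)
$m{\left(b \right)} = - \frac{1}{4}$
$z{\left(F \right)} = - \frac{3}{4}$ ($z{\left(F \right)} = 3 \left(- \frac{1}{4} + 0\right) = 3 \left(- \frac{1}{4}\right) = - \frac{3}{4}$)
$\left(-62 + z{\left(\left(-1\right) \left(-2\right) \right)}\right) Q{\left(-3 \right)} = \left(-62 - \frac{3}{4}\right) 6 = \left(- \frac{251}{4}\right) 6 = - \frac{753}{2}$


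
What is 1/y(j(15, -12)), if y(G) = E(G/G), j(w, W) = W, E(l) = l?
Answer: 1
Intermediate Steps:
y(G) = 1 (y(G) = G/G = 1)
1/y(j(15, -12)) = 1/1 = 1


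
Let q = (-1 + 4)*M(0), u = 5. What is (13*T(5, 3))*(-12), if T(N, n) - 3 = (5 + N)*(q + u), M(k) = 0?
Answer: -8268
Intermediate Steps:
q = 0 (q = (-1 + 4)*0 = 3*0 = 0)
T(N, n) = 28 + 5*N (T(N, n) = 3 + (5 + N)*(0 + 5) = 3 + (5 + N)*5 = 3 + (25 + 5*N) = 28 + 5*N)
(13*T(5, 3))*(-12) = (13*(28 + 5*5))*(-12) = (13*(28 + 25))*(-12) = (13*53)*(-12) = 689*(-12) = -8268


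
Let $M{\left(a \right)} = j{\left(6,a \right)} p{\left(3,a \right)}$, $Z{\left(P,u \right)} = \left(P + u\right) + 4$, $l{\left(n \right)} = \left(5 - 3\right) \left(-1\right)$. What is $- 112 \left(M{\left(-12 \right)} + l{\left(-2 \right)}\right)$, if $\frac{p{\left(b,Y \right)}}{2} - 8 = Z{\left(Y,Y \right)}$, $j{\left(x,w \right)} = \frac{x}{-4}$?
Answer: $-3808$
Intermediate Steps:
$l{\left(n \right)} = -2$ ($l{\left(n \right)} = 2 \left(-1\right) = -2$)
$j{\left(x,w \right)} = - \frac{x}{4}$ ($j{\left(x,w \right)} = x \left(- \frac{1}{4}\right) = - \frac{x}{4}$)
$Z{\left(P,u \right)} = 4 + P + u$
$p{\left(b,Y \right)} = 24 + 4 Y$ ($p{\left(b,Y \right)} = 16 + 2 \left(4 + Y + Y\right) = 16 + 2 \left(4 + 2 Y\right) = 16 + \left(8 + 4 Y\right) = 24 + 4 Y$)
$M{\left(a \right)} = -36 - 6 a$ ($M{\left(a \right)} = \left(- \frac{1}{4}\right) 6 \left(24 + 4 a\right) = - \frac{3 \left(24 + 4 a\right)}{2} = -36 - 6 a$)
$- 112 \left(M{\left(-12 \right)} + l{\left(-2 \right)}\right) = - 112 \left(\left(-36 - -72\right) - 2\right) = - 112 \left(\left(-36 + 72\right) - 2\right) = - 112 \left(36 - 2\right) = \left(-112\right) 34 = -3808$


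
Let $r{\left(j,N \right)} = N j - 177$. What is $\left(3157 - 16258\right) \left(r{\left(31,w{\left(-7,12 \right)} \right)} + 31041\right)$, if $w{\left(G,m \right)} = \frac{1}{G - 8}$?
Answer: $- \frac{2021610943}{5} \approx -4.0432 \cdot 10^{8}$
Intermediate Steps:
$w{\left(G,m \right)} = \frac{1}{-8 + G}$
$r{\left(j,N \right)} = -177 + N j$
$\left(3157 - 16258\right) \left(r{\left(31,w{\left(-7,12 \right)} \right)} + 31041\right) = \left(3157 - 16258\right) \left(\left(-177 + \frac{1}{-8 - 7} \cdot 31\right) + 31041\right) = - 13101 \left(\left(-177 + \frac{1}{-15} \cdot 31\right) + 31041\right) = - 13101 \left(\left(-177 - \frac{31}{15}\right) + 31041\right) = - 13101 \left(- \frac{2686}{15} + 31041\right) = \left(-13101\right) \frac{462929}{15} = - \frac{2021610943}{5}$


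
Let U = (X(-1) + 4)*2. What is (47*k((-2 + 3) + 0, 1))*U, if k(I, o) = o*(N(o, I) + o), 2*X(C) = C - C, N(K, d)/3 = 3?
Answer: 3760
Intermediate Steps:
N(K, d) = 9 (N(K, d) = 3*3 = 9)
X(C) = 0 (X(C) = (C - C)/2 = (½)*0 = 0)
k(I, o) = o*(9 + o)
U = 8 (U = (0 + 4)*2 = 4*2 = 8)
(47*k((-2 + 3) + 0, 1))*U = (47*(1*(9 + 1)))*8 = (47*(1*10))*8 = (47*10)*8 = 470*8 = 3760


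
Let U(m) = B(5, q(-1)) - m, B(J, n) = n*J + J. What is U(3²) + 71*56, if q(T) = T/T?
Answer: 3977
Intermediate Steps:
q(T) = 1
B(J, n) = J + J*n (B(J, n) = J*n + J = J + J*n)
U(m) = 10 - m (U(m) = 5*(1 + 1) - m = 5*2 - m = 10 - m)
U(3²) + 71*56 = (10 - 1*3²) + 71*56 = (10 - 1*9) + 3976 = (10 - 9) + 3976 = 1 + 3976 = 3977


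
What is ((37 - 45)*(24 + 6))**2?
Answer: 57600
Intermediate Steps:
((37 - 45)*(24 + 6))**2 = (-8*30)**2 = (-240)**2 = 57600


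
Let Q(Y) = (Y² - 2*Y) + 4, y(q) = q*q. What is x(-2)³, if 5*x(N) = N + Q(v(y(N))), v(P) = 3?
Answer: 1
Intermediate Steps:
y(q) = q²
Q(Y) = 4 + Y² - 2*Y
x(N) = 7/5 + N/5 (x(N) = (N + (4 + 3² - 2*3))/5 = (N + (4 + 9 - 6))/5 = (N + 7)/5 = (7 + N)/5 = 7/5 + N/5)
x(-2)³ = (7/5 + (⅕)*(-2))³ = (7/5 - ⅖)³ = 1³ = 1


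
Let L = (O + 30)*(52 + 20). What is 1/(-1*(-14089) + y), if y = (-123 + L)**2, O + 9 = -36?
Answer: 1/1461298 ≈ 6.8432e-7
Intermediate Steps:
O = -45 (O = -9 - 36 = -45)
L = -1080 (L = (-45 + 30)*(52 + 20) = -15*72 = -1080)
y = 1447209 (y = (-123 - 1080)**2 = (-1203)**2 = 1447209)
1/(-1*(-14089) + y) = 1/(-1*(-14089) + 1447209) = 1/(14089 + 1447209) = 1/1461298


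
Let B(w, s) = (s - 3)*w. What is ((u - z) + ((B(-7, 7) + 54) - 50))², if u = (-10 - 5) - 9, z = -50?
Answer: 4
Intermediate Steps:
B(w, s) = w*(-3 + s) (B(w, s) = (-3 + s)*w = w*(-3 + s))
u = -24 (u = -15 - 9 = -24)
((u - z) + ((B(-7, 7) + 54) - 50))² = ((-24 - 1*(-50)) + ((-7*(-3 + 7) + 54) - 50))² = ((-24 + 50) + ((-7*4 + 54) - 50))² = (26 + ((-28 + 54) - 50))² = (26 + (26 - 50))² = (26 - 24)² = 2² = 4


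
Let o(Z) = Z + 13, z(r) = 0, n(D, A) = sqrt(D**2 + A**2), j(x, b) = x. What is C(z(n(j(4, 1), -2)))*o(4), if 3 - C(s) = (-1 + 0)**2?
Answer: 34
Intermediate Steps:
n(D, A) = sqrt(A**2 + D**2)
o(Z) = 13 + Z
C(s) = 2 (C(s) = 3 - (-1 + 0)**2 = 3 - 1*(-1)**2 = 3 - 1*1 = 3 - 1 = 2)
C(z(n(j(4, 1), -2)))*o(4) = 2*(13 + 4) = 2*17 = 34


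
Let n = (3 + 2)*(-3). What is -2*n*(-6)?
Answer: -180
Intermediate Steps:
n = -15 (n = 5*(-3) = -15)
-2*n*(-6) = -2*(-15)*(-6) = 30*(-6) = -180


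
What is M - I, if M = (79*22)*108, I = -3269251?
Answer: 3456955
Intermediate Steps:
M = 187704 (M = 1738*108 = 187704)
M - I = 187704 - 1*(-3269251) = 187704 + 3269251 = 3456955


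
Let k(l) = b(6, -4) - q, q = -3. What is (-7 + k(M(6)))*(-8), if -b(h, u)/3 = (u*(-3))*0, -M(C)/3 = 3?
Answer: 32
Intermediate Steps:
M(C) = -9 (M(C) = -3*3 = -9)
b(h, u) = 0 (b(h, u) = -3*u*(-3)*0 = -3*(-3*u)*0 = -3*0 = 0)
k(l) = 3 (k(l) = 0 - 1*(-3) = 0 + 3 = 3)
(-7 + k(M(6)))*(-8) = (-7 + 3)*(-8) = -4*(-8) = 32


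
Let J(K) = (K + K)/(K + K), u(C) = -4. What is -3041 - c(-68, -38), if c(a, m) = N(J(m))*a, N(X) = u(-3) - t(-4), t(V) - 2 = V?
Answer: -3177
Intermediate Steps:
J(K) = 1 (J(K) = (2*K)/((2*K)) = (2*K)*(1/(2*K)) = 1)
t(V) = 2 + V
N(X) = -2 (N(X) = -4 - (2 - 4) = -4 - 1*(-2) = -4 + 2 = -2)
c(a, m) = -2*a
-3041 - c(-68, -38) = -3041 - (-2)*(-68) = -3041 - 1*136 = -3041 - 136 = -3177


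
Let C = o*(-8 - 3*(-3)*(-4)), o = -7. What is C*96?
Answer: 29568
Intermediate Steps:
C = 308 (C = -7*(-8 - 3*(-3)*(-4)) = -7*(-8 + 9*(-4)) = -7*(-8 - 36) = -7*(-44) = 308)
C*96 = 308*96 = 29568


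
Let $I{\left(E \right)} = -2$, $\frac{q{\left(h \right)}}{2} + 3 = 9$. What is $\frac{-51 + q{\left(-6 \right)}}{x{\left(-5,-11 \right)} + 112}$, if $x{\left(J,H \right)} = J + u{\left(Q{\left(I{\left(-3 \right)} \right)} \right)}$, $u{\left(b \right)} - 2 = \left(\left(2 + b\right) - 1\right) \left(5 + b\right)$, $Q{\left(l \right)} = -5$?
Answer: $- \frac{39}{109} \approx -0.3578$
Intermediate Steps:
$q{\left(h \right)} = 12$ ($q{\left(h \right)} = -6 + 2 \cdot 9 = -6 + 18 = 12$)
$u{\left(b \right)} = 2 + \left(1 + b\right) \left(5 + b\right)$ ($u{\left(b \right)} = 2 + \left(\left(2 + b\right) - 1\right) \left(5 + b\right) = 2 + \left(1 + b\right) \left(5 + b\right)$)
$x{\left(J,H \right)} = 2 + J$ ($x{\left(J,H \right)} = J + \left(7 + \left(-5\right)^{2} + 6 \left(-5\right)\right) = J + \left(7 + 25 - 30\right) = J + 2 = 2 + J$)
$\frac{-51 + q{\left(-6 \right)}}{x{\left(-5,-11 \right)} + 112} = \frac{-51 + 12}{\left(2 - 5\right) + 112} = \frac{1}{-3 + 112} \left(-39\right) = \frac{1}{109} \left(-39\right) = - \frac{39}{109}$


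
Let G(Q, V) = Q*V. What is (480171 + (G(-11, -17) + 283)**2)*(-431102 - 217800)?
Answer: -454926374042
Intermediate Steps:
(480171 + (G(-11, -17) + 283)**2)*(-431102 - 217800) = (480171 + (-11*(-17) + 283)**2)*(-431102 - 217800) = (480171 + (187 + 283)**2)*(-648902) = (480171 + 470**2)*(-648902) = (480171 + 220900)*(-648902) = 701071*(-648902) = -454926374042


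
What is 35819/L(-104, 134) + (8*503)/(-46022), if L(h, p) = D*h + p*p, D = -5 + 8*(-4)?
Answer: 780361361/501731844 ≈ 1.5553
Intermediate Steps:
D = -37 (D = -5 - 32 = -37)
L(h, p) = p**2 - 37*h (L(h, p) = -37*h + p*p = -37*h + p**2 = p**2 - 37*h)
35819/L(-104, 134) + (8*503)/(-46022) = 35819/(134**2 - 37*(-104)) + (8*503)/(-46022) = 35819/(17956 + 3848) + 4024*(-1/46022) = 35819/21804 - 2012/23011 = 780361361/501731844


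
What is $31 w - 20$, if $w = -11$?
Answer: $-361$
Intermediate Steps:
$31 w - 20 = 31 \left(-11\right) - 20 = -341 - 20 = -361$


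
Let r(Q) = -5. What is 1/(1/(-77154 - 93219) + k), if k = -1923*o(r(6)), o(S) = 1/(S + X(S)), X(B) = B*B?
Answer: -3407460/327627299 ≈ -0.010400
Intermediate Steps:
X(B) = B**2
o(S) = 1/(S + S**2)
k = -1923/20 (k = -1923/((-5)*(1 - 5)) = -(-1923)/(5*(-4)) = -(-1923)*(-1)/(5*4) = -1923*1/20 = -1923/20 ≈ -96.150)
1/(1/(-77154 - 93219) + k) = 1/(1/(-77154 - 93219) - 1923/20) = 1/(1/(-170373) - 1923/20) = 1/(-1/170373 - 1923/20) = 1/(-327627299/3407460) = -3407460/327627299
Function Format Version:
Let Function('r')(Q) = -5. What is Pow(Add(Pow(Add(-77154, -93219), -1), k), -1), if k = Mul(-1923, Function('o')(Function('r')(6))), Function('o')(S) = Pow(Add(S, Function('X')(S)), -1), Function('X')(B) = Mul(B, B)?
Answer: Rational(-3407460, 327627299) ≈ -0.010400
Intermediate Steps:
Function('X')(B) = Pow(B, 2)
Function('o')(S) = Pow(Add(S, Pow(S, 2)), -1)
k = Rational(-1923, 20) (k = Mul(-1923, Mul(Pow(-5, -1), Pow(Add(1, -5), -1))) = Mul(-1923, Mul(Rational(-1, 5), Pow(-4, -1))) = Mul(-1923, Mul(Rational(-1, 5), Rational(-1, 4))) = Mul(-1923, Rational(1, 20)) = Rational(-1923, 20) ≈ -96.150)
Pow(Add(Pow(Add(-77154, -93219), -1), k), -1) = Pow(Add(Pow(Add(-77154, -93219), -1), Rational(-1923, 20)), -1) = Pow(Add(Pow(-170373, -1), Rational(-1923, 20)), -1) = Pow(Add(Rational(-1, 170373), Rational(-1923, 20)), -1) = Pow(Rational(-327627299, 3407460), -1) = Rational(-3407460, 327627299)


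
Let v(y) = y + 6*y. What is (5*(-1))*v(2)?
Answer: -70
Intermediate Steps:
v(y) = 7*y
(5*(-1))*v(2) = (5*(-1))*(7*2) = -5*14 = -70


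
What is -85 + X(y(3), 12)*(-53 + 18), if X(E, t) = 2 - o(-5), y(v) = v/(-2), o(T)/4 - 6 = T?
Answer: -15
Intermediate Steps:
o(T) = 24 + 4*T
y(v) = -v/2 (y(v) = v*(-1/2) = -v/2)
X(E, t) = -2 (X(E, t) = 2 - (24 + 4*(-5)) = 2 - (24 - 20) = 2 - 1*4 = 2 - 4 = -2)
-85 + X(y(3), 12)*(-53 + 18) = -85 - 2*(-53 + 18) = -85 - 2*(-35) = -85 + 70 = -15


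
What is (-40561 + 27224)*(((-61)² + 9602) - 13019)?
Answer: -4054448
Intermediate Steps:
(-40561 + 27224)*(((-61)² + 9602) - 13019) = -13337*((3721 + 9602) - 13019) = -13337*(13323 - 13019) = -13337*304 = -4054448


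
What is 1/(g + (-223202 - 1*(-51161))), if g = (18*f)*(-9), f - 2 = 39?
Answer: -1/178683 ≈ -5.5965e-6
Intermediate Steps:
f = 41 (f = 2 + 39 = 41)
g = -6642 (g = (18*41)*(-9) = 738*(-9) = -6642)
1/(g + (-223202 - 1*(-51161))) = 1/(-6642 + (-223202 - 1*(-51161))) = 1/(-6642 + (-223202 + 51161)) = 1/(-6642 - 172041) = 1/(-178683) = -1/178683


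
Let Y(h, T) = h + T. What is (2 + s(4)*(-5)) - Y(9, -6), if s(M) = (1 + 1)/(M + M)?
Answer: -9/4 ≈ -2.2500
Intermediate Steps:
s(M) = 1/M (s(M) = 2/((2*M)) = 2*(1/(2*M)) = 1/M)
Y(h, T) = T + h
(2 + s(4)*(-5)) - Y(9, -6) = (2 - 5/4) - (-6 + 9) = (2 + (¼)*(-5)) - 1*3 = (2 - 5/4) - 3 = ¾ - 3 = -9/4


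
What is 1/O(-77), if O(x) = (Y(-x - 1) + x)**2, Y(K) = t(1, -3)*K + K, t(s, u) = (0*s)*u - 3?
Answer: 1/52441 ≈ 1.9069e-5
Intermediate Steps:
t(s, u) = -3 (t(s, u) = 0*u - 3 = 0 - 3 = -3)
Y(K) = -2*K (Y(K) = -3*K + K = -2*K)
O(x) = (2 + 3*x)**2 (O(x) = (-2*(-x - 1) + x)**2 = (-2*(-1 - x) + x)**2 = ((2 + 2*x) + x)**2 = (2 + 3*x)**2)
1/O(-77) = 1/((2 + 3*(-77))**2) = 1/((2 - 231)**2) = 1/((-229)**2) = 1/52441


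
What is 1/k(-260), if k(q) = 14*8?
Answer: 1/112 ≈ 0.0089286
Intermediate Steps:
k(q) = 112
1/k(-260) = 1/112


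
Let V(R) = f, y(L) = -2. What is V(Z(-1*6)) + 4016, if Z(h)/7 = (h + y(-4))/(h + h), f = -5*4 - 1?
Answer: 3995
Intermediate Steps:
f = -21 (f = -20 - 1 = -21)
Z(h) = 7*(-2 + h)/(2*h) (Z(h) = 7*((h - 2)/(h + h)) = 7*((-2 + h)/((2*h))) = 7*((-2 + h)*(1/(2*h))) = 7*((-2 + h)/(2*h)) = 7*(-2 + h)/(2*h))
V(R) = -21
V(Z(-1*6)) + 4016 = -21 + 4016 = 3995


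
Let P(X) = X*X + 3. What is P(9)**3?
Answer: 592704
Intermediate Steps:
P(X) = 3 + X**2 (P(X) = X**2 + 3 = 3 + X**2)
P(9)**3 = (3 + 9**2)**3 = (3 + 81)**3 = 84**3 = 592704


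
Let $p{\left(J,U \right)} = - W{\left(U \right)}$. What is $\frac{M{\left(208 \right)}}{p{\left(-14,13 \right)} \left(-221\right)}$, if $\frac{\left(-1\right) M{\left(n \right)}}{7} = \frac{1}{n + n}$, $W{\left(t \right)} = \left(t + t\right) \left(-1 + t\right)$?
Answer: $- \frac{7}{28684032} \approx -2.4404 \cdot 10^{-7}$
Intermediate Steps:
$W{\left(t \right)} = 2 t \left(-1 + t\right)$
$M{\left(n \right)} = - \frac{7}{2 n}$ ($M{\left(n \right)} = - \frac{7}{n + n} = - \frac{7}{2 n}$)
$p{\left(J,U \right)} = - 2 U \left(-1 + U\right)$
$\frac{M{\left(208 \right)}}{p{\left(-14,13 \right)} \left(-221\right)} = \frac{\left(- \frac{7}{2}\right) \frac{1}{208}}{2 \cdot 13 \left(1 - 13\right) \left(-221\right)} = - \frac{7}{416 \cdot 2 \cdot 13 \left(-12\right) \left(-221\right)} = - \frac{7}{416 \left(\left(-312\right) \left(-221\right)\right)} = - \frac{7}{416 \cdot 68952} = \left(- \frac{7}{416}\right) \frac{1}{68952} = - \frac{7}{28684032}$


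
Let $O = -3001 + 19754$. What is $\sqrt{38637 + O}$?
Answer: $\sqrt{55390} \approx 235.35$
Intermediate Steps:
$O = 16753$
$\sqrt{38637 + O} = \sqrt{38637 + 16753} = \sqrt{55390}$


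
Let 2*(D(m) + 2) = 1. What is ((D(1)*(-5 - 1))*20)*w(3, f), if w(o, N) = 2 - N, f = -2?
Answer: 720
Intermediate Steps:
D(m) = -3/2 (D(m) = -2 + (½)*1 = -2 + ½ = -3/2)
((D(1)*(-5 - 1))*20)*w(3, f) = (-3*(-5 - 1)/2*20)*(2 - 1*(-2)) = (-3/2*(-6)*20)*(2 + 2) = (9*20)*4 = 180*4 = 720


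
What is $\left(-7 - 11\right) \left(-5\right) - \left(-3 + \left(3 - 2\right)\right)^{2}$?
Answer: $86$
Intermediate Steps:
$\left(-7 - 11\right) \left(-5\right) - \left(-3 + \left(3 - 2\right)\right)^{2} = \left(-18\right) \left(-5\right) - \left(-3 + 1\right)^{2} = 90 - \left(-2\right)^{2} = 90 - 4 = 86$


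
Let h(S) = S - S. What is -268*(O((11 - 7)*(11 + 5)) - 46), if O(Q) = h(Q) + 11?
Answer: 9380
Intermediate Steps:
h(S) = 0
O(Q) = 11 (O(Q) = 0 + 11 = 11)
-268*(O((11 - 7)*(11 + 5)) - 46) = -268*(11 - 46) = -268*(-35) = 9380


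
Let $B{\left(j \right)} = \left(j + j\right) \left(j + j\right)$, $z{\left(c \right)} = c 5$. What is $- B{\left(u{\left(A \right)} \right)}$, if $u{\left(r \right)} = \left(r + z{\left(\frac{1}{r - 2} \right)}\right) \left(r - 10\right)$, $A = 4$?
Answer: $-6084$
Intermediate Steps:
$z{\left(c \right)} = 5 c$
$u{\left(r \right)} = \left(-10 + r\right) \left(r + \frac{5}{-2 + r}\right)$ ($u{\left(r \right)} = \left(r + \frac{5}{r - 2}\right) \left(r - 10\right) = \left(r + \frac{5}{-2 + r}\right) \left(-10 + r\right) = \left(-10 + r\right) \left(r + \frac{5}{-2 + r}\right)$)
$B{\left(j \right)} = 4 j^{2}$ ($B{\left(j \right)} = 2 j 2 j = 4 j^{2}$)
$- B{\left(u{\left(A \right)} \right)} = - 4 \left(\frac{-50 + 5 \cdot 4 + 4 \left(-10 + 4\right) \left(-2 + 4\right)}{-2 + 4}\right)^{2} = - 4 \left(\frac{-50 + 20 + 4 \left(-6\right) 2}{2}\right)^{2} = - 4 \left(\frac{-50 + 20 - 48}{2}\right)^{2} = - 4 \left(\frac{1}{2} \left(-78\right)\right)^{2} = - 4 \left(-39\right)^{2} = - 4 \cdot 1521 = \left(-1\right) 6084 = -6084$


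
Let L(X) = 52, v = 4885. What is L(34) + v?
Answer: 4937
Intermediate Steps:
L(34) + v = 52 + 4885 = 4937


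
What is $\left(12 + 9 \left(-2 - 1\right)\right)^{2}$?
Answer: $225$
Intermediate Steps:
$\left(12 + 9 \left(-2 - 1\right)\right)^{2} = \left(12 + 9 \left(-3\right)\right)^{2} = \left(12 - 27\right)^{2} = \left(-15\right)^{2} = 225$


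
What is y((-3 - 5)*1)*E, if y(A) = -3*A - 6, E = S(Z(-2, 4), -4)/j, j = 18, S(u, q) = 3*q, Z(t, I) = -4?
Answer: -12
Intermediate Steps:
E = -2/3 (E = (3*(-4))/18 = -12*1/18 = -2/3 ≈ -0.66667)
y(A) = -6 - 3*A
y((-3 - 5)*1)*E = (-6 - 3*(-3 - 5))*(-2/3) = (-6 - (-24))*(-2/3) = (-6 - 3*(-8))*(-2/3) = (-6 + 24)*(-2/3) = 18*(-2/3) = -12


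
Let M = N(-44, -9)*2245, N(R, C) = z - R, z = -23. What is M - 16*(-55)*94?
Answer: 129865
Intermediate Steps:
N(R, C) = -23 - R
M = 47145 (M = (-23 - 1*(-44))*2245 = (-23 + 44)*2245 = 21*2245 = 47145)
M - 16*(-55)*94 = 47145 - 16*(-55)*94 = 47145 + 880*94 = 47145 + 82720 = 129865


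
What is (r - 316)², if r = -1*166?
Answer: 232324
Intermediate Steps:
r = -166
(r - 316)² = (-166 - 316)² = (-482)² = 232324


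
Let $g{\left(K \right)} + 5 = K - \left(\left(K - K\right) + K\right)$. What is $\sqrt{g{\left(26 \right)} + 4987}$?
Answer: $\sqrt{4982} \approx 70.583$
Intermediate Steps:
$g{\left(K \right)} = -5$ ($g{\left(K \right)} = -5 + \left(K - \left(\left(K - K\right) + K\right)\right) = -5 + \left(K - \left(0 + K\right)\right) = -5 + \left(K - K\right) = -5 + 0 = -5$)
$\sqrt{g{\left(26 \right)} + 4987} = \sqrt{-5 + 4987} = \sqrt{4982}$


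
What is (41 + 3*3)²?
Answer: 2500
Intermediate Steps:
(41 + 3*3)² = (41 + 9)² = 50² = 2500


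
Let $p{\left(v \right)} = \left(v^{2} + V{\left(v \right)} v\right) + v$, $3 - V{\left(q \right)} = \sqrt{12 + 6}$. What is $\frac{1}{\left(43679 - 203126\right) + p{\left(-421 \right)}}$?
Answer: $\frac{895}{14241209} - \frac{421 \sqrt{2}}{85447254} \approx 5.5878 \cdot 10^{-5}$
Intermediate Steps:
$V{\left(q \right)} = 3 - 3 \sqrt{2}$ ($V{\left(q \right)} = 3 - \sqrt{12 + 6} = 3 - \sqrt{18} = 3 - 3 \sqrt{2}$)
$p{\left(v \right)} = v + v^{2} + v \left(3 - 3 \sqrt{2}\right)$ ($p{\left(v \right)} = \left(v^{2} + \left(3 - 3 \sqrt{2}\right) v\right) + v = \left(v^{2} + v \left(3 - 3 \sqrt{2}\right)\right) + v = v + v^{2} + v \left(3 - 3 \sqrt{2}\right)$)
$\frac{1}{\left(43679 - 203126\right) + p{\left(-421 \right)}} = \frac{1}{\left(43679 - 203126\right) - 421 \left(4 - 421 - 3 \sqrt{2}\right)} = \frac{1}{\left(43679 - 203126\right) - 421 \left(-417 - 3 \sqrt{2}\right)} = \frac{1}{\left(43679 - 203126\right) + \left(175557 + 1263 \sqrt{2}\right)} = \frac{1}{-159447 + \left(175557 + 1263 \sqrt{2}\right)} = \frac{1}{16110 + 1263 \sqrt{2}}$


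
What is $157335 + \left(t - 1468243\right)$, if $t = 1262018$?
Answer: $-48890$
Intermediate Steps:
$157335 + \left(t - 1468243\right) = 157335 + \left(1262018 - 1468243\right) = 157335 - 206225 = -48890$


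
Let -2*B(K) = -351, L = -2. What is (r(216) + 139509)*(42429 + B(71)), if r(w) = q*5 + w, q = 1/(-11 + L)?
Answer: 77387665890/13 ≈ 5.9529e+9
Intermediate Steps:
B(K) = 351/2 (B(K) = -½*(-351) = 351/2)
q = -1/13 (q = 1/(-11 - 2) = 1/(-13) = -1/13 ≈ -0.076923)
r(w) = -5/13 + w (r(w) = -1/13*5 + w = -5/13 + w)
(r(216) + 139509)*(42429 + B(71)) = ((-5/13 + 216) + 139509)*(42429 + 351/2) = (2803/13 + 139509)*(85209/2) = (1816420/13)*(85209/2) = 77387665890/13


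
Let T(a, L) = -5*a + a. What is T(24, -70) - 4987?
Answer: -5083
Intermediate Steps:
T(a, L) = -4*a
T(24, -70) - 4987 = -4*24 - 4987 = -96 - 4987 = -5083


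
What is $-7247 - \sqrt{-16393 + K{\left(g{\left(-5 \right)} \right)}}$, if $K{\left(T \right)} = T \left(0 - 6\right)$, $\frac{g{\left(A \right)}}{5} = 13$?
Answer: $-7247 - i \sqrt{16783} \approx -7247.0 - 129.55 i$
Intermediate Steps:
$g{\left(A \right)} = 65$ ($g{\left(A \right)} = 5 \cdot 13 = 65$)
$K{\left(T \right)} = - 6 T$ ($K{\left(T \right)} = T \left(-6\right) = - 6 T$)
$-7247 - \sqrt{-16393 + K{\left(g{\left(-5 \right)} \right)}} = -7247 - \sqrt{-16393 - 390} = -7247 - \sqrt{-16783} = -7247 - i \sqrt{16783}$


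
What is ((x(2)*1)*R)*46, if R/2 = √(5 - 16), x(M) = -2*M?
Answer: -368*I*√11 ≈ -1220.5*I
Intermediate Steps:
R = 2*I*√11 (R = 2*√(5 - 16) = 2*√(-11) = 2*(I*√11) = 2*I*√11 ≈ 6.6332*I)
((x(2)*1)*R)*46 = ((-2*2*1)*(2*I*√11))*46 = ((-4*1)*(2*I*√11))*46 = -8*I*√11*46 = -368*I*√11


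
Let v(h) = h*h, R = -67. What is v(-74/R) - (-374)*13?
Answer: 21830994/4489 ≈ 4863.2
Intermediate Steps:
v(h) = h**2
v(-74/R) - (-374)*13 = (-74/(-67))**2 - (-374)*13 = (-74*(-1/67))**2 - 1*(-4862) = (74/67)**2 + 4862 = 5476/4489 + 4862 = 21830994/4489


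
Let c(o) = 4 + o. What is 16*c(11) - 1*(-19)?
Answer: 259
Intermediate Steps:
16*c(11) - 1*(-19) = 16*(4 + 11) - 1*(-19) = 16*15 + 19 = 240 + 19 = 259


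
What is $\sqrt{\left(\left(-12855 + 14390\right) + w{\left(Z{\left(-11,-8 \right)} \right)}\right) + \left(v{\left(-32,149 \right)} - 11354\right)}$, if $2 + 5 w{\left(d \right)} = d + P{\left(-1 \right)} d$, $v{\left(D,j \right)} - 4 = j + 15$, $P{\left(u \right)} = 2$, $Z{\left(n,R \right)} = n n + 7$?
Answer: $\frac{7 i \sqrt{4885}}{5} \approx 97.85 i$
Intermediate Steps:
$Z{\left(n,R \right)} = 7 + n^{2}$ ($Z{\left(n,R \right)} = n^{2} + 7 = 7 + n^{2}$)
$v{\left(D,j \right)} = 19 + j$ ($v{\left(D,j \right)} = 4 + \left(j + 15\right) = 4 + \left(15 + j\right) = 19 + j$)
$w{\left(d \right)} = - \frac{2}{5} + \frac{3 d}{5}$ ($w{\left(d \right)} = - \frac{2}{5} + \frac{d + 2 d}{5} = - \frac{2}{5} + \frac{3 d}{5}$)
$\sqrt{\left(\left(-12855 + 14390\right) + w{\left(Z{\left(-11,-8 \right)} \right)}\right) + \left(v{\left(-32,149 \right)} - 11354\right)} = \sqrt{\left(\left(-12855 + 14390\right) - \left(\frac{2}{5} - \frac{3 \left(7 + \left(-11\right)^{2}\right)}{5}\right)\right) + \left(\left(19 + 149\right) - 11354\right)} = \sqrt{\left(1535 - \left(\frac{2}{5} - \frac{3 \left(7 + 121\right)}{5}\right)\right) + \left(168 - 11354\right)} = \sqrt{\left(1535 + \left(- \frac{2}{5} + \frac{3}{5} \cdot 128\right)\right) - 11186} = \sqrt{\left(1535 + \left(- \frac{2}{5} + \frac{384}{5}\right)\right) - 11186} = \sqrt{\left(1535 + \frac{382}{5}\right) - 11186} = \sqrt{\frac{8057}{5} - 11186} = \sqrt{- \frac{47873}{5}} = \frac{7 i \sqrt{4885}}{5}$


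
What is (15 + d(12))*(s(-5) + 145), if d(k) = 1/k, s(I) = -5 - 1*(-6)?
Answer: 13213/6 ≈ 2202.2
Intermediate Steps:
s(I) = 1 (s(I) = -5 + 6 = 1)
(15 + d(12))*(s(-5) + 145) = (15 + 1/12)*(1 + 145) = (15 + 1/12)*146 = (181/12)*146 = 13213/6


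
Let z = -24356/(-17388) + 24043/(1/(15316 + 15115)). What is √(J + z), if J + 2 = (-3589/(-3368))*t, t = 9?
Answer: 5*√174255230308618279506/2440116 ≈ 27049.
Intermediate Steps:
z = 3180493567040/4347 (z = -24356*(-1/17388) + 24043/(1/30431) = 6089/4347 + 24043/(1/30431) = 6089/4347 + 24043*30431 = 6089/4347 + 731652533 = 3180493567040/4347 ≈ 7.3165e+8)
J = 25565/3368 (J = -2 - 3589/(-3368)*9 = -2 - 3589*(-1/3368)*9 = -2 + (3589/3368)*9 = -2 + 32301/3368 = 25565/3368 ≈ 7.5906)
√(J + z) = √(25565/3368 + 3180493567040/4347) = √(10711902444921775/14640696) = 5*√174255230308618279506/2440116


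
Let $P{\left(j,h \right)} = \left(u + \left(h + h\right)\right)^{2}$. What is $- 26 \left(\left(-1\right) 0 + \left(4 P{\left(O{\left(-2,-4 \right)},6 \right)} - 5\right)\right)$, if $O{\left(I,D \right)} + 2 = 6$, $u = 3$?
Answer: $-23270$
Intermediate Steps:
$O{\left(I,D \right)} = 4$ ($O{\left(I,D \right)} = -2 + 6 = 4$)
$P{\left(j,h \right)} = \left(3 + 2 h\right)^{2}$ ($P{\left(j,h \right)} = \left(3 + \left(h + h\right)\right)^{2} = \left(3 + 2 h\right)^{2}$)
$- 26 \left(\left(-1\right) 0 + \left(4 P{\left(O{\left(-2,-4 \right)},6 \right)} - 5\right)\right) = - 26 \left(\left(-1\right) 0 - \left(5 - 4 \left(3 + 2 \cdot 6\right)^{2}\right)\right) = - 26 \left(0 - \left(5 - 4 \left(3 + 12\right)^{2}\right)\right) = - 26 \left(0 - \left(5 - 4 \cdot 15^{2}\right)\right) = - 26 \left(0 + \left(4 \cdot 225 - 5\right)\right) = - 26 \left(0 + \left(900 - 5\right)\right) = - 26 \left(0 + 895\right) = \left(-26\right) 895 = -23270$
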